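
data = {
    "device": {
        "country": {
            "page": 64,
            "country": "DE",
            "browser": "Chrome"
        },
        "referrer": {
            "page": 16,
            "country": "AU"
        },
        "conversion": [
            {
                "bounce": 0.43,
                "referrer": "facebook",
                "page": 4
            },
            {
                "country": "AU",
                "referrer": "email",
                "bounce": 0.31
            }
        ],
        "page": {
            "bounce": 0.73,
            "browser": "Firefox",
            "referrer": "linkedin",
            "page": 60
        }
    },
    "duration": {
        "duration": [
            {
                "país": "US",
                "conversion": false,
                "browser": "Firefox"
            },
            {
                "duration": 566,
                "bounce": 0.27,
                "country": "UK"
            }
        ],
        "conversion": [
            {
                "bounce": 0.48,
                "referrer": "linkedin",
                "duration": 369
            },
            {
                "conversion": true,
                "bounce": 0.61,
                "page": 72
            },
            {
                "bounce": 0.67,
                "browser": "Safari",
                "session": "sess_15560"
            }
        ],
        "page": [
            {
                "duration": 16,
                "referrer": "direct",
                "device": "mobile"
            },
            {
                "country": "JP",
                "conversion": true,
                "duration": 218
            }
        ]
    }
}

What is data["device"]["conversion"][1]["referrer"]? "email"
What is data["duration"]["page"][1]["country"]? "JP"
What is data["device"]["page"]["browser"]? "Firefox"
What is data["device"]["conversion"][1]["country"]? "AU"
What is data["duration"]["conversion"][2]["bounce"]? 0.67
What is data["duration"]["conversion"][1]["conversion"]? True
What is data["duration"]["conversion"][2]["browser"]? "Safari"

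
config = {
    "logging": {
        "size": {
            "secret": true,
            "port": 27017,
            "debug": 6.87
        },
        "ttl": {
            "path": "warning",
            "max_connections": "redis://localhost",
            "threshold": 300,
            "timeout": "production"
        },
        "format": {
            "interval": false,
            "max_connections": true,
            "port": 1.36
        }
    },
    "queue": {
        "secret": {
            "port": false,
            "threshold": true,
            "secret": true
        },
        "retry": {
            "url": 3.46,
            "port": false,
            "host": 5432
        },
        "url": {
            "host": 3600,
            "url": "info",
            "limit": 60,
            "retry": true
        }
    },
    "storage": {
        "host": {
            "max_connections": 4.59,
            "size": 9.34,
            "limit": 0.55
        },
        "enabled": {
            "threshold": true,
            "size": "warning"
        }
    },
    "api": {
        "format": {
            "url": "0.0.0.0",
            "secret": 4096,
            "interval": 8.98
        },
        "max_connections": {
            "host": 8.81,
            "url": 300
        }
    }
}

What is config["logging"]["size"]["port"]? 27017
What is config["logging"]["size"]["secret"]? True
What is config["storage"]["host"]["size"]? 9.34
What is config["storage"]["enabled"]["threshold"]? True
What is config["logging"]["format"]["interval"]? False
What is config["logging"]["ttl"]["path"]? "warning"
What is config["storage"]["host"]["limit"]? 0.55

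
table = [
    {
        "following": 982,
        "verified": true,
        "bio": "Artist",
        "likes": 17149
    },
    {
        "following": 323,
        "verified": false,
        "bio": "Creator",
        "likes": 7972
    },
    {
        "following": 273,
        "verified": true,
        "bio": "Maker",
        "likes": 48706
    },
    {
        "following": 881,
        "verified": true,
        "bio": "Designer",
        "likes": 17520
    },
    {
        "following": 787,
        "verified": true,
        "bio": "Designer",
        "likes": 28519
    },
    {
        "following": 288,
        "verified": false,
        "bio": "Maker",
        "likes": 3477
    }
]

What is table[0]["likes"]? 17149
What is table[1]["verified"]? False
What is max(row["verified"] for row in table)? True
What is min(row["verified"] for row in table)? False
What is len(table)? 6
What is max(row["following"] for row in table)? 982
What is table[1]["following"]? 323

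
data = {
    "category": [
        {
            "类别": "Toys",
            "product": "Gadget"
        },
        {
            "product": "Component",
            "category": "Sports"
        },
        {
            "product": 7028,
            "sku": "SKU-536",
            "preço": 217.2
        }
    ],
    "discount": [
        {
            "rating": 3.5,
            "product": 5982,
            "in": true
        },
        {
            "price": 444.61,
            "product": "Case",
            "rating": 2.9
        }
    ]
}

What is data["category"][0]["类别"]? "Toys"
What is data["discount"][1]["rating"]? 2.9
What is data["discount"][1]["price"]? 444.61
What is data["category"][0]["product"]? "Gadget"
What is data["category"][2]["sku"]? "SKU-536"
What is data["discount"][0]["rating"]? 3.5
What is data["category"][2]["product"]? 7028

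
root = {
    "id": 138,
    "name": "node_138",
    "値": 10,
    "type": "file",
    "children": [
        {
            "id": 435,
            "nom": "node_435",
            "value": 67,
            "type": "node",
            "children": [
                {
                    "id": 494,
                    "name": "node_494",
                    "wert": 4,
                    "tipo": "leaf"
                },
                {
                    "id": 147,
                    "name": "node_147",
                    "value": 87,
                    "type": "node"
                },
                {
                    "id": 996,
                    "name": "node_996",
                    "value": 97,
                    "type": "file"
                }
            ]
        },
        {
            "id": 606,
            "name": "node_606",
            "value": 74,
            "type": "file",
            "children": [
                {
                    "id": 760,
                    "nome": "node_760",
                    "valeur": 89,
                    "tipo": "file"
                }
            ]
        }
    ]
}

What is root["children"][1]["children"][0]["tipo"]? "file"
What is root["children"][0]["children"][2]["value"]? 97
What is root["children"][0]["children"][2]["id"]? 996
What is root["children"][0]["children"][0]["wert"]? 4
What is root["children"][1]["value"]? 74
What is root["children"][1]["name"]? "node_606"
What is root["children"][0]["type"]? "node"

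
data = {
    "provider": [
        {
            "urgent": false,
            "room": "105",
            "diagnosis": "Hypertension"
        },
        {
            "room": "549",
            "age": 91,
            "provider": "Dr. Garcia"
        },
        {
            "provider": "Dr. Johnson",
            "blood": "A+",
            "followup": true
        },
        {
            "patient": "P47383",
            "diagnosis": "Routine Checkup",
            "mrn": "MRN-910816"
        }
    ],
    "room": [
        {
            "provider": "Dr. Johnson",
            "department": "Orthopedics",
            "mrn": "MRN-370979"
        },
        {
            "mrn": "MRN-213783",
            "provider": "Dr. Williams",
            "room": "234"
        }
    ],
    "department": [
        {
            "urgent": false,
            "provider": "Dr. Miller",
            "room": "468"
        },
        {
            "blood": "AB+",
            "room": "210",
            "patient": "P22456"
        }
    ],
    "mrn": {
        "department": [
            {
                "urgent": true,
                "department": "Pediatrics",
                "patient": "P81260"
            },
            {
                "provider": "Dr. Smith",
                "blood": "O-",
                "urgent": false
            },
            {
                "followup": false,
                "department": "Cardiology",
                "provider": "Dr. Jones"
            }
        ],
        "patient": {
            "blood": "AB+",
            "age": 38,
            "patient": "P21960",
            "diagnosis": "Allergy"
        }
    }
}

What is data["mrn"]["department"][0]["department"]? "Pediatrics"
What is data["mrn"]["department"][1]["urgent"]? False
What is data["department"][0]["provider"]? "Dr. Miller"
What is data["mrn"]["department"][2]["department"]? "Cardiology"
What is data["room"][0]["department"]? "Orthopedics"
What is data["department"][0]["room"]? "468"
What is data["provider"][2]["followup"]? True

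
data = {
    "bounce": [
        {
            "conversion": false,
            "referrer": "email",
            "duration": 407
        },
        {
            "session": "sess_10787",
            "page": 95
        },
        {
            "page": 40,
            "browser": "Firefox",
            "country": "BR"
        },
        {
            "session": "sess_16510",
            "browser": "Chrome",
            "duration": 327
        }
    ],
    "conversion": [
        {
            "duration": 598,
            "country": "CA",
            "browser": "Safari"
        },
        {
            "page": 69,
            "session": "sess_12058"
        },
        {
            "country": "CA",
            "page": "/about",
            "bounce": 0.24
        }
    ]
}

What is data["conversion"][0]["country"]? "CA"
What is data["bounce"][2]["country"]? "BR"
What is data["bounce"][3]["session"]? "sess_16510"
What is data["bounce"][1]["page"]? 95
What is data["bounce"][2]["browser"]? "Firefox"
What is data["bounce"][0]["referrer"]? "email"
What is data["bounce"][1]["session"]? "sess_10787"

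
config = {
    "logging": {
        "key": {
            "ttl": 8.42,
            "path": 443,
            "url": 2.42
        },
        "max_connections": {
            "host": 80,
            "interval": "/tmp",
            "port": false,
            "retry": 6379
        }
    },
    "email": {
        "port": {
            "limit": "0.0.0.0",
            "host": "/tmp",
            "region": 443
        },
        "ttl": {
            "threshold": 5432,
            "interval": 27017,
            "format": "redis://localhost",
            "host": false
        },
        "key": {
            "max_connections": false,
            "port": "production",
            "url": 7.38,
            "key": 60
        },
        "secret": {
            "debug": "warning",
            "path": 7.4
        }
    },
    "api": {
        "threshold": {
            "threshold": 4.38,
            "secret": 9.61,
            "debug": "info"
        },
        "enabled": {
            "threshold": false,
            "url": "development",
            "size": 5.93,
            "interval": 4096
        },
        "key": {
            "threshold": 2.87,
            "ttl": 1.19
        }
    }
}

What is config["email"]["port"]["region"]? 443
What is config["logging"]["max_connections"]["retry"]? 6379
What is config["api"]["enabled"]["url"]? "development"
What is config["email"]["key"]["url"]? 7.38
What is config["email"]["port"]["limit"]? "0.0.0.0"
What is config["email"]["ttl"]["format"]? "redis://localhost"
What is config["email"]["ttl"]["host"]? False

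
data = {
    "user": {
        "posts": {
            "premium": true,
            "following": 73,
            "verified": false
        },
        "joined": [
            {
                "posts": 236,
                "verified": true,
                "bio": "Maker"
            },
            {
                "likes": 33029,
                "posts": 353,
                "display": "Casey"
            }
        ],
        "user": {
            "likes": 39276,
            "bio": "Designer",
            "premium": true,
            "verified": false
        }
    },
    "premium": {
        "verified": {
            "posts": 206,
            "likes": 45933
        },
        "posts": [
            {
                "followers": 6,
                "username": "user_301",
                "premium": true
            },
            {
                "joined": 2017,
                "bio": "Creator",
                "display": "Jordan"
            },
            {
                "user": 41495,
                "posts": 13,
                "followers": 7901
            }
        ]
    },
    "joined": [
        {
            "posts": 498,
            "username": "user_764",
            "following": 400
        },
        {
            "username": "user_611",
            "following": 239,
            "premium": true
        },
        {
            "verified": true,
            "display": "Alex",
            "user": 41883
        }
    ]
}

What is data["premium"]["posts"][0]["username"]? "user_301"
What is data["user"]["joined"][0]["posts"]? 236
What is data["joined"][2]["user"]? 41883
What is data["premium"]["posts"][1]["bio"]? "Creator"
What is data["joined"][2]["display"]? "Alex"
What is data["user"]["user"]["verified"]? False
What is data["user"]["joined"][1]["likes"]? 33029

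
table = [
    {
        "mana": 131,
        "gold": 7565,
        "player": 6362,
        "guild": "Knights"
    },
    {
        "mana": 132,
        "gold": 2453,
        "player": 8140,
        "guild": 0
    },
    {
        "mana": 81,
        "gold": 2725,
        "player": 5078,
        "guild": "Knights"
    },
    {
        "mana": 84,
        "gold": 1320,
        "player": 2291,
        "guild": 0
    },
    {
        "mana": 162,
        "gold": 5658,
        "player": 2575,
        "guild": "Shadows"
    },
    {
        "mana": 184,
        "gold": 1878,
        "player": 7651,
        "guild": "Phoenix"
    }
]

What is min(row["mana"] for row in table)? 81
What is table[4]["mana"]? 162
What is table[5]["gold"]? 1878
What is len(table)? 6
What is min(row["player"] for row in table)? 2291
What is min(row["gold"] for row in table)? 1320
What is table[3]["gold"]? 1320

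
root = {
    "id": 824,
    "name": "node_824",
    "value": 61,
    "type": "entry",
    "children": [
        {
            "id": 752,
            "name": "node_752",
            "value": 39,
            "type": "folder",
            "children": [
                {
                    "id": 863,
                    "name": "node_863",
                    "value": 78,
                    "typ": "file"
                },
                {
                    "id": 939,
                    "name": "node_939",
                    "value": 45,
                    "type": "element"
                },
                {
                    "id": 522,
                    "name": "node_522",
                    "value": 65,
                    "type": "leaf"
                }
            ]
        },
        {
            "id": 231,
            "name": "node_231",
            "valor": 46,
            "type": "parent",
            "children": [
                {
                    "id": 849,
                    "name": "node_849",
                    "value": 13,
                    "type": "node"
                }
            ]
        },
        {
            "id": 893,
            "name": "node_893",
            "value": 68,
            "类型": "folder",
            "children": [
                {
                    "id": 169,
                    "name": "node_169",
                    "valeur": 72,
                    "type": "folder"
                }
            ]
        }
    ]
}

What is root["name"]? "node_824"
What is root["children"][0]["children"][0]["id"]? 863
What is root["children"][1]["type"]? "parent"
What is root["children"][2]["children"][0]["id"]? 169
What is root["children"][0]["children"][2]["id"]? 522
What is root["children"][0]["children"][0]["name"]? "node_863"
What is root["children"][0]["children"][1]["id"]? 939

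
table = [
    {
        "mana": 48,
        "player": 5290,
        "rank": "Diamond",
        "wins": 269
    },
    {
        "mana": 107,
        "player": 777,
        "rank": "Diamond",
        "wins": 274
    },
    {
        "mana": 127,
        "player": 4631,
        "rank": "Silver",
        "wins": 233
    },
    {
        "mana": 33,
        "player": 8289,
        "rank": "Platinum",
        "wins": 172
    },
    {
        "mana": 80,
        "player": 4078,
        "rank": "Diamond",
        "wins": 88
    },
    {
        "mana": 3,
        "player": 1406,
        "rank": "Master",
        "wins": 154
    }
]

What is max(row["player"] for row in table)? 8289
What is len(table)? 6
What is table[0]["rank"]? "Diamond"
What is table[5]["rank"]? "Master"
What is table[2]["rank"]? "Silver"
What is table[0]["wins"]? 269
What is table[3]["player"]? 8289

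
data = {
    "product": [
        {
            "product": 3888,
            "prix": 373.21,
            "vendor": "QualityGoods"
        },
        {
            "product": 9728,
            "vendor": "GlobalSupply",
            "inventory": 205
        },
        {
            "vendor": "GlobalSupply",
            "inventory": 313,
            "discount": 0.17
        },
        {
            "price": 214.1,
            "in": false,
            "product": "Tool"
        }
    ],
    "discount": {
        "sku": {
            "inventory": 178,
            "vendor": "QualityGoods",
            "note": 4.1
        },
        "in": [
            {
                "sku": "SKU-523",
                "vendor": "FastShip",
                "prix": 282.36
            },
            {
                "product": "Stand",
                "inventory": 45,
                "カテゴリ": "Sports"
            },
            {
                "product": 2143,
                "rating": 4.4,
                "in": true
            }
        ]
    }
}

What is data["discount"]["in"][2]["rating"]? 4.4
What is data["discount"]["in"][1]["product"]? "Stand"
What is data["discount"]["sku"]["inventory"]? 178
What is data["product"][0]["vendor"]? "QualityGoods"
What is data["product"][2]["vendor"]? "GlobalSupply"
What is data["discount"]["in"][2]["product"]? 2143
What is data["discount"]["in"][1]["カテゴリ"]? "Sports"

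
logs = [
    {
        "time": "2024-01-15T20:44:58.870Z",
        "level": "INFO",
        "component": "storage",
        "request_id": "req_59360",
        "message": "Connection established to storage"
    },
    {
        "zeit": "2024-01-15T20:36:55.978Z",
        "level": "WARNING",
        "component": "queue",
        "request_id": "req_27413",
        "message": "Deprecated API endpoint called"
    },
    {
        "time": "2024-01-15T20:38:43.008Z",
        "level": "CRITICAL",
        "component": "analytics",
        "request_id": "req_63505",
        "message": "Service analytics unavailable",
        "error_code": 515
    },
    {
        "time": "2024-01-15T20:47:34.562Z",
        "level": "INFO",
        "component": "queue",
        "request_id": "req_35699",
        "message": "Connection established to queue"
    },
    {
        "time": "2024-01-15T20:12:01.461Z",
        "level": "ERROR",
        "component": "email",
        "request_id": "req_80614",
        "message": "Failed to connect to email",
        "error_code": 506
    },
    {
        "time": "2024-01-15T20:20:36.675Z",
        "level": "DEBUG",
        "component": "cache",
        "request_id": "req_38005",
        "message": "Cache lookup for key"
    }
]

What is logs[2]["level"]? "CRITICAL"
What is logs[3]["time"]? "2024-01-15T20:47:34.562Z"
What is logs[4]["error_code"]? 506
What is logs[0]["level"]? "INFO"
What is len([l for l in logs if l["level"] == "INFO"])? 2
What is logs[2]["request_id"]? "req_63505"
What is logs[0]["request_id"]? "req_59360"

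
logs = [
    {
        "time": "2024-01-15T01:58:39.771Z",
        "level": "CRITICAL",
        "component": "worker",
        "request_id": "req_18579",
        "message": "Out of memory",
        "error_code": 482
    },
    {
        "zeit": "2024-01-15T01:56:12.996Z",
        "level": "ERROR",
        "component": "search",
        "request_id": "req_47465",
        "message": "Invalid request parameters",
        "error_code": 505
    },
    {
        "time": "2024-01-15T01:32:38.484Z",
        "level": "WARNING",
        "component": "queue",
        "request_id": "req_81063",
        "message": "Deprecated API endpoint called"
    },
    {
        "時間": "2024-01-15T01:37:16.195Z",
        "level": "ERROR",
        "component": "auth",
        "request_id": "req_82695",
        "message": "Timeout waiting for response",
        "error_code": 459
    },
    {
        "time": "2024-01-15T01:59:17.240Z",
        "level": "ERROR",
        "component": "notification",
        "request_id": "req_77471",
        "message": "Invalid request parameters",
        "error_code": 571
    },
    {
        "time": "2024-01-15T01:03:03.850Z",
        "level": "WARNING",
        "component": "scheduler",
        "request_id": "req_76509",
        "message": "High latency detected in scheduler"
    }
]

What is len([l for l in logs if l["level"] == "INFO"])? 0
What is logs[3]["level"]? "ERROR"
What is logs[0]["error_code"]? 482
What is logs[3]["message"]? "Timeout waiting for response"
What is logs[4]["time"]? "2024-01-15T01:59:17.240Z"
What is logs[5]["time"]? "2024-01-15T01:03:03.850Z"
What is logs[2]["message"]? "Deprecated API endpoint called"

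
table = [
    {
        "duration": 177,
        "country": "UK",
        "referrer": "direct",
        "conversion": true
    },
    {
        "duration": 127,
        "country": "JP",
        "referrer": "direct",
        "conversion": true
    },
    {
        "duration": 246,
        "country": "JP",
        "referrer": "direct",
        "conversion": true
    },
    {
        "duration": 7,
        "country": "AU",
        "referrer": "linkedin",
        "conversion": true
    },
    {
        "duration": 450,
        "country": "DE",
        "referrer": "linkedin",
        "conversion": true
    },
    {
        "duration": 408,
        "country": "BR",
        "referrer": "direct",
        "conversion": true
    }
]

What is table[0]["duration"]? 177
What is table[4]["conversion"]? True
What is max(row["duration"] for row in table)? 450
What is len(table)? 6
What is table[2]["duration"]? 246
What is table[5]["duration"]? 408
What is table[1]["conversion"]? True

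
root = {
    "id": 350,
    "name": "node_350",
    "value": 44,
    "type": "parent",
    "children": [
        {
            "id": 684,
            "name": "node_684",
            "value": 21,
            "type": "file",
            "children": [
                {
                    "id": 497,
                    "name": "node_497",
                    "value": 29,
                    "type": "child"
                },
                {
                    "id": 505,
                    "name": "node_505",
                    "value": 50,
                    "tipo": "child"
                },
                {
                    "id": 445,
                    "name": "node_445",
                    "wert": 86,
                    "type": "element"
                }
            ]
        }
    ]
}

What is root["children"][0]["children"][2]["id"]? 445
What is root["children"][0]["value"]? 21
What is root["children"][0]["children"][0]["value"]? 29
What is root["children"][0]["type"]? "file"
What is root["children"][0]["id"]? 684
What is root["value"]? 44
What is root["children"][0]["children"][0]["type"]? "child"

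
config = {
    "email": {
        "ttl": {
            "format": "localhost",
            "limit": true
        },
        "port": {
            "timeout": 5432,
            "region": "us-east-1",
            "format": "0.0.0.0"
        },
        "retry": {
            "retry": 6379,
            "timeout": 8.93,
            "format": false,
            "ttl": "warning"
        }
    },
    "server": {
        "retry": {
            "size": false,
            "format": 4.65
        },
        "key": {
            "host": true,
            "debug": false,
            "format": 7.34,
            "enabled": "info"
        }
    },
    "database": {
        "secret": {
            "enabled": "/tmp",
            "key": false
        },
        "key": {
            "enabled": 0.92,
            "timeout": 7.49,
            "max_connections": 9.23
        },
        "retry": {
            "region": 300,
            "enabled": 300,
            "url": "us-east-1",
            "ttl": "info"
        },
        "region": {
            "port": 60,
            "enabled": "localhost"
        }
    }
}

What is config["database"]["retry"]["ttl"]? "info"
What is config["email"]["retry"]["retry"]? 6379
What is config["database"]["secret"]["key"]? False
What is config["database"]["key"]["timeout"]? 7.49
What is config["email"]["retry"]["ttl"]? "warning"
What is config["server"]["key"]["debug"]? False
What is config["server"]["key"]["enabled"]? "info"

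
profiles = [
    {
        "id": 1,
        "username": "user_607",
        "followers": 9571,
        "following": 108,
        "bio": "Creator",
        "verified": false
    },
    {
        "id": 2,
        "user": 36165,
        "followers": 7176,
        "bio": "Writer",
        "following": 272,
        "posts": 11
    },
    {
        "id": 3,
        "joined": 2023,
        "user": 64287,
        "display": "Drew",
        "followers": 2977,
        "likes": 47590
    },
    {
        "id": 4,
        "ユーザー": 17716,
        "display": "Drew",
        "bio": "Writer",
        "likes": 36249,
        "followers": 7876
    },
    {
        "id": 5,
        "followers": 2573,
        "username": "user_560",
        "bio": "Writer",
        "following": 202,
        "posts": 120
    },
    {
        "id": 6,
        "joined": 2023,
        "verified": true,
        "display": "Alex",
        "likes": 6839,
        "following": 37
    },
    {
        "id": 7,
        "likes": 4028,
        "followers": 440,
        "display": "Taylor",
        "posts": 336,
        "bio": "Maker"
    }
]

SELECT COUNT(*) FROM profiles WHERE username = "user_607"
1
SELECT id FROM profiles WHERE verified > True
[]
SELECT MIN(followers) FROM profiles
440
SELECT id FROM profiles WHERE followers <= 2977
[3, 5, 7]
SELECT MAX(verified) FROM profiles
True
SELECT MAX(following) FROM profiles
272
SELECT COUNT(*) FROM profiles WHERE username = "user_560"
1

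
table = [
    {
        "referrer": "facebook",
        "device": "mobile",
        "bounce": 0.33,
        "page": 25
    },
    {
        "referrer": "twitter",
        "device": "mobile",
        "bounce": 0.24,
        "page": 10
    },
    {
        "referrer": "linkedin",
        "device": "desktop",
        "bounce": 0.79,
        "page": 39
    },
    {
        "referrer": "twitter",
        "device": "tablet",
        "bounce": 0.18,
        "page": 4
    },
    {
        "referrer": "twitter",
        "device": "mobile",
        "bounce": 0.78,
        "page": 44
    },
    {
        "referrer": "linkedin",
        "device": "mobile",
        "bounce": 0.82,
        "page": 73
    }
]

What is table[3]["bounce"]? 0.18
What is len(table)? 6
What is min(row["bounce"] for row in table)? 0.18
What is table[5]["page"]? 73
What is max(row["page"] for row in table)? 73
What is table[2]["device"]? "desktop"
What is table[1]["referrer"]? "twitter"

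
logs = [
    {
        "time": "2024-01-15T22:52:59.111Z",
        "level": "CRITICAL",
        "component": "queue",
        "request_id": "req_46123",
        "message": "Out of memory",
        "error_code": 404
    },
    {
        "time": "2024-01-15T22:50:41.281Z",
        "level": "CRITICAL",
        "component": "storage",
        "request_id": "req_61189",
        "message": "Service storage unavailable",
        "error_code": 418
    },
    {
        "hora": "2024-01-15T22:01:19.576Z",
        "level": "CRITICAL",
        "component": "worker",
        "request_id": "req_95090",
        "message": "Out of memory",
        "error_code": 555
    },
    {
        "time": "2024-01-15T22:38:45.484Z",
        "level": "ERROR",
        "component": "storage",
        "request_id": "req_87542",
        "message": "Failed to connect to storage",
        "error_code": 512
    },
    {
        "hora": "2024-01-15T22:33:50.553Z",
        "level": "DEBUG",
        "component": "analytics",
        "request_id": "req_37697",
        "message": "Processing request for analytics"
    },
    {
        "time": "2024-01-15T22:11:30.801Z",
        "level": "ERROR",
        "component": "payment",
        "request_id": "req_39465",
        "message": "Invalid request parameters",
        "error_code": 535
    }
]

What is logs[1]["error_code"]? 418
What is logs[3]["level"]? "ERROR"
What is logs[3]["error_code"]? 512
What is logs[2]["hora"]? "2024-01-15T22:01:19.576Z"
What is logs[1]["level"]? "CRITICAL"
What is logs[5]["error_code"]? 535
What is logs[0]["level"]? "CRITICAL"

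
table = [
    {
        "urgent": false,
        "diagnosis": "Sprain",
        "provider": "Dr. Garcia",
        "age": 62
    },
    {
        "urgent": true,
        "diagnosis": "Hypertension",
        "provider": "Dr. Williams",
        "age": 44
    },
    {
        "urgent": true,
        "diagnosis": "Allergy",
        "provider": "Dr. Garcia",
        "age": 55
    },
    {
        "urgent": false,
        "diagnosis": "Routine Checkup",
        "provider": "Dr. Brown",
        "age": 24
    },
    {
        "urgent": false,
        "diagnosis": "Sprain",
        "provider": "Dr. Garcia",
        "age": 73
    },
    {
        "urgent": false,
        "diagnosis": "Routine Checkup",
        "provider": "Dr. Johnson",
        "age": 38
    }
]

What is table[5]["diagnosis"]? "Routine Checkup"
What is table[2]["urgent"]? True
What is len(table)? 6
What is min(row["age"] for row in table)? 24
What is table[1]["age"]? 44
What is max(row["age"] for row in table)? 73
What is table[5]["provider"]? "Dr. Johnson"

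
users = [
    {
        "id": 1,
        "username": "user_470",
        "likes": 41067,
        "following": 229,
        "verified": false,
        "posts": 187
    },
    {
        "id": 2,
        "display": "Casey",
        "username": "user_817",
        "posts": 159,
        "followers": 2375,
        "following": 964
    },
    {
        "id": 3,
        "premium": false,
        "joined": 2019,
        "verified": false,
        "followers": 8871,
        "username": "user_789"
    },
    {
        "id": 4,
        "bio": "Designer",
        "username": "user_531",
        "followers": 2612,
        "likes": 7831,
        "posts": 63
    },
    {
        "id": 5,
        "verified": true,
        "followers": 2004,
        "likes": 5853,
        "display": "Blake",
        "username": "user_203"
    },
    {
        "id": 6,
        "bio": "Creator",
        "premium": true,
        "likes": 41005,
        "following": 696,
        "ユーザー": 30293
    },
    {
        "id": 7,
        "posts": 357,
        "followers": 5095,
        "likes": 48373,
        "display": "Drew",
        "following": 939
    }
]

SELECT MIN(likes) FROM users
5853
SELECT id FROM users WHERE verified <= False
[1, 3]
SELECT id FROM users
[1, 2, 3, 4, 5, 6, 7]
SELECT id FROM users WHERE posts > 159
[1, 7]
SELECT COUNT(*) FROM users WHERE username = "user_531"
1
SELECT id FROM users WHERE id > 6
[7]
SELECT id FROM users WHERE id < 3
[1, 2]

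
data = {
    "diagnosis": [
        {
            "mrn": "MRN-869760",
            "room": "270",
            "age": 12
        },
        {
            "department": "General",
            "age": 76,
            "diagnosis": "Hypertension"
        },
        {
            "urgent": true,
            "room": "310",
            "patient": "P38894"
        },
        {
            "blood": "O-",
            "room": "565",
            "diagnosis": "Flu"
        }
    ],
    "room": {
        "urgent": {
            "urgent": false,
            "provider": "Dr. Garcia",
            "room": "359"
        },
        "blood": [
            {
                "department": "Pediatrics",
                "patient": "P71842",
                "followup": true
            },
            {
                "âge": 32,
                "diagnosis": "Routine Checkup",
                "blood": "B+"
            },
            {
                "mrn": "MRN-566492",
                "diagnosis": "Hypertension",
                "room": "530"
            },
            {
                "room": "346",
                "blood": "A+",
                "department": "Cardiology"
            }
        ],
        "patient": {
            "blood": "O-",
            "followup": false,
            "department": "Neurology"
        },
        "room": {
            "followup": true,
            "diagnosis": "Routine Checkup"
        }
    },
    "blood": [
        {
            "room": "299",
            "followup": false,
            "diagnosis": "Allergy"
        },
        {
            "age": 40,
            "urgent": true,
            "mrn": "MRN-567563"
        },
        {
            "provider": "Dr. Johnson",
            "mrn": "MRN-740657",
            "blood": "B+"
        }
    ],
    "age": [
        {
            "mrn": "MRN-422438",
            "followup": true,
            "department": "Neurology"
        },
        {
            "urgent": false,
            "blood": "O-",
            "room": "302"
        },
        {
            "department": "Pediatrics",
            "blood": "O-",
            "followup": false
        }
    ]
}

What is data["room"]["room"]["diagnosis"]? "Routine Checkup"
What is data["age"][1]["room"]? "302"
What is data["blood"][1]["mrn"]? "MRN-567563"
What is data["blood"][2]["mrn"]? "MRN-740657"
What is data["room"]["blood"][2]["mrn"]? "MRN-566492"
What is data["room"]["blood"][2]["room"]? "530"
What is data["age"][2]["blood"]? "O-"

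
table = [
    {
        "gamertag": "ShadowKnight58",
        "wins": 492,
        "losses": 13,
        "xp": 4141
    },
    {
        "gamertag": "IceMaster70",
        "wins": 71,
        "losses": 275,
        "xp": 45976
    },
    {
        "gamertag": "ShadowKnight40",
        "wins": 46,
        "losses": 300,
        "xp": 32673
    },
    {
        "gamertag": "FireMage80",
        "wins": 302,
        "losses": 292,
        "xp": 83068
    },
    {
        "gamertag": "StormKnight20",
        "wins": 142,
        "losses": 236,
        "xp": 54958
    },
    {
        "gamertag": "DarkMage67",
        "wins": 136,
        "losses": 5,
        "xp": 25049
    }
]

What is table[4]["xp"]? 54958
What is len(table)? 6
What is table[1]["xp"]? 45976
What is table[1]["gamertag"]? "IceMaster70"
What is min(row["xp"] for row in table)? 4141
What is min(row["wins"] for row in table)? 46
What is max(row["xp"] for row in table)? 83068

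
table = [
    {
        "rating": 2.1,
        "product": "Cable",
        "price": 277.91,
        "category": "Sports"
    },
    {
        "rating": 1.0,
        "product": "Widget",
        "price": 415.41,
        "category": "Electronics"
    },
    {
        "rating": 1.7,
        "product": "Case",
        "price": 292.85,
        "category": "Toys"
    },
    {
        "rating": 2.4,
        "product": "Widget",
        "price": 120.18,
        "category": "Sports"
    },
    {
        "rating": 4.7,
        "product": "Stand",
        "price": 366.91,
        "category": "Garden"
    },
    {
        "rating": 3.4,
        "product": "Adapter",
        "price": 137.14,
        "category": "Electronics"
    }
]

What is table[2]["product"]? "Case"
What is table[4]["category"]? "Garden"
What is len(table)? 6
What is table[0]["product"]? "Cable"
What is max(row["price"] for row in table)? 415.41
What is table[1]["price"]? 415.41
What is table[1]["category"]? "Electronics"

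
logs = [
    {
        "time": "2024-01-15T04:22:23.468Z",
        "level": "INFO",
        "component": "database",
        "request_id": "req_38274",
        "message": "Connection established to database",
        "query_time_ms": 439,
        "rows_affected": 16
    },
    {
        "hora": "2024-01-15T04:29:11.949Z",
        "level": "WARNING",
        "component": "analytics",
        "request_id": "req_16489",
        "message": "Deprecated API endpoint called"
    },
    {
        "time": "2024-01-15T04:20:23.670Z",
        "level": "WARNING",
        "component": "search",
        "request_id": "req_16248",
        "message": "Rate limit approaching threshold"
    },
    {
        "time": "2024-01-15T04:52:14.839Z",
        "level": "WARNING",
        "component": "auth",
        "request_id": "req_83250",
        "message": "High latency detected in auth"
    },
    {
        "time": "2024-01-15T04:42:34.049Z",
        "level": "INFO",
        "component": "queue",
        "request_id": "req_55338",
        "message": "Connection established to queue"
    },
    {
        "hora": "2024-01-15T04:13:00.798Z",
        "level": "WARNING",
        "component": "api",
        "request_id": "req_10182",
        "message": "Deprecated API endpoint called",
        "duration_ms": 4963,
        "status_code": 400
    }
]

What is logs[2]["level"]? "WARNING"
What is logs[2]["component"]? "search"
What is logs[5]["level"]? "WARNING"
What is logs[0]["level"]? "INFO"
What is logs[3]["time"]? "2024-01-15T04:52:14.839Z"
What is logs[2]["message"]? "Rate limit approaching threshold"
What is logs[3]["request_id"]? "req_83250"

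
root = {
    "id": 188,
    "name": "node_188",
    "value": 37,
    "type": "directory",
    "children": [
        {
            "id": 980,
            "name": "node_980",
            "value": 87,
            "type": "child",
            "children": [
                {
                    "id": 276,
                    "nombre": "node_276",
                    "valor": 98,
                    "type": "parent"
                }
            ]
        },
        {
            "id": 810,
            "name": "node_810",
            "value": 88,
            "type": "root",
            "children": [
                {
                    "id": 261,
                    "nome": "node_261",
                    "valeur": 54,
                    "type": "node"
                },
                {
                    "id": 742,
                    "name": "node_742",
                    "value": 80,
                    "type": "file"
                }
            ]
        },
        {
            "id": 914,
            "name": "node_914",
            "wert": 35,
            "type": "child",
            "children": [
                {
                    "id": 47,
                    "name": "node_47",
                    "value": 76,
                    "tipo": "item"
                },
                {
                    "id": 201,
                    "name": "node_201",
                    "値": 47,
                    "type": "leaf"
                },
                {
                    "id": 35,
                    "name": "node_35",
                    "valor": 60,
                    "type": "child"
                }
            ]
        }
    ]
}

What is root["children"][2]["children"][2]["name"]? "node_35"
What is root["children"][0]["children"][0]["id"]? 276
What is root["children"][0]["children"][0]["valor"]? 98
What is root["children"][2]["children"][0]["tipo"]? "item"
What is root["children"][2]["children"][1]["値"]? 47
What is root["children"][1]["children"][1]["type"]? "file"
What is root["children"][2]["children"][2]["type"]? "child"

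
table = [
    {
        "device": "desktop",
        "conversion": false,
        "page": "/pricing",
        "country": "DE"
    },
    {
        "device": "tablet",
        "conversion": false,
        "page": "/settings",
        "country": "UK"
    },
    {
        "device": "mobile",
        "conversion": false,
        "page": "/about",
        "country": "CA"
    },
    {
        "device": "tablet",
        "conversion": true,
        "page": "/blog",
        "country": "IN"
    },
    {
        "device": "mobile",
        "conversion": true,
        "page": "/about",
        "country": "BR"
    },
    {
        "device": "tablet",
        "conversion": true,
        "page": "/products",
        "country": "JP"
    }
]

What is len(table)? 6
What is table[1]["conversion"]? False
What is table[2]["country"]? "CA"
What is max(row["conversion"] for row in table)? True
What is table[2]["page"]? "/about"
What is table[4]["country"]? "BR"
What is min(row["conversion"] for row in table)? False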